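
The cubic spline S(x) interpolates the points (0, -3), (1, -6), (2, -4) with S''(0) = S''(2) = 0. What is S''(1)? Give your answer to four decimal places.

7.5000

Put M_i = S'' at the i-th knot. Here h = (1, 1) and Δ = (-3, 2), so the interior equations h_(i-1)·M_(i-1) + 2(h_(i-1)+h_i)·M_i + h_i·M_(i+1) = 6(Δ_i − Δ_(i-1)) read
  1·M_0 + 4·M_1 + 1·M_2 = 6(Δ_1 - Δ_0) = 30
Natural end conditions: M_0 = M_2 = 0.
Hence M_0 = 0, M_1 = 15/2, M_2 = 0.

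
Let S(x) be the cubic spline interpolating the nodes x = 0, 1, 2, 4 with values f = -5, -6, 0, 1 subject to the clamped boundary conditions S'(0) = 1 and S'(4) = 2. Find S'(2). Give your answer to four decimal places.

5.1818

Put M_i = S'' at the i-th knot. Here h = (1, 1, 2) and Δ = (-1, 6, 1/2), so the interior equations h_(i-1)·M_(i-1) + 2(h_(i-1)+h_i)·M_i + h_i·M_(i+1) = 6(Δ_i − Δ_(i-1)) read
  1·M_0 + 4·M_1 + 1·M_2 = 6(Δ_1 - Δ_0) = 42
  1·M_1 + 6·M_2 + 2·M_3 = 6(Δ_2 - Δ_1) = -33
Clamped end conditions give two more equations: 2h_0·M_0 + h_0·M_1 = 6(Δ_0 - S'(0)) = -12 and h_2·M_2 + 2h_2·M_3 = 6(S'(4) - Δ_2) = 9.
Solving the tridiagonal system: M_0 = -317/22, M_1 = 185/11, M_2 = -239/22, M_3 = 169/22.
On [2, 4], S'(x) = b_2 + 2c_2·(x - 2) + 3d_2·(x - 2)² with b_2 = Δ_2 - h_2(2M_2 + M_3)/6 = 57/11, c_2 = M_2/2 = -239/44, d_2 = (M_3 - M_2)/(6h_2) = 17/11. So S'(2) = 57/11.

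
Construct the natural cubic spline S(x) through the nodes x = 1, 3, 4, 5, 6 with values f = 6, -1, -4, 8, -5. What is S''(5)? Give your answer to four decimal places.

-46.3605

Let σ_i = S''(x_i). Step sizes h_i = 2, 1, 1, 1; slopes of the chords Δ_i = (y_(i+1) - y_i)/h_i = -7/2, -3, 12, -13.
  2·σ_0 + 6·σ_1 + 1·σ_2 = 6(Δ_1 - Δ_0) = 3
  1·σ_1 + 4·σ_2 + 1·σ_3 = 6(Δ_2 - Δ_1) = 90
  1·σ_2 + 4·σ_3 + 1·σ_4 = 6(Δ_3 - Δ_2) = -150
Natural end conditions: σ_0 = σ_4 = 0.
Forward elimination and back-substitution give σ_0 = 0, σ_1 = -465/86, σ_2 = 1524/43, σ_3 = -3987/86, σ_4 = 0.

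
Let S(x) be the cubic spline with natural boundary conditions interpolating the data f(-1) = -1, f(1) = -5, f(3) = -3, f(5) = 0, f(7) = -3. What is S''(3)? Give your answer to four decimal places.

0.4286

Write σ_i for S''(x_i). With h_i = 2, 2, 2, 2 and divided differences Δ_i = -2, 1, 3/2, -3/2, the continuity of S' gives the tridiagonal system
  2·σ_0 + 8·σ_1 + 2·σ_2 = 6(Δ_1 - Δ_0) = 18
  2·σ_1 + 8·σ_2 + 2·σ_3 = 6(Δ_2 - Δ_1) = 3
  2·σ_2 + 8·σ_3 + 2·σ_4 = 6(Δ_3 - Δ_2) = -18
Natural end conditions: σ_0 = σ_4 = 0.
Hence σ_0 = 0, σ_1 = 15/7, σ_2 = 3/7, σ_3 = -33/14, σ_4 = 0.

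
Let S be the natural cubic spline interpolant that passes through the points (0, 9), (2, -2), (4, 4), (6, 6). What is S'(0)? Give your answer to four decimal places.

Write σ_i for S''(x_i). With h_i = 2, 2, 2 and divided differences Δ_i = -11/2, 3, 1, the continuity of S' gives the tridiagonal system
  2·σ_0 + 8·σ_1 + 2·σ_2 = 6(Δ_1 - Δ_0) = 51
  2·σ_1 + 8·σ_2 + 2·σ_3 = 6(Δ_2 - Δ_1) = -12
Natural end conditions: σ_0 = σ_3 = 0.
Solving: σ_0 = 0, σ_1 = 36/5, σ_2 = -33/10, σ_3 = 0.
On [0, 2], S'(t) = b_0 + 2c_0·t + 3d_0·t² with b_0 = Δ_0 - h_0(2σ_0 + σ_1)/6 = -79/10, c_0 = σ_0/2 = 0, d_0 = (σ_1 - σ_0)/(6h_0) = 3/5. So S'(0) = -79/10.

-7.9000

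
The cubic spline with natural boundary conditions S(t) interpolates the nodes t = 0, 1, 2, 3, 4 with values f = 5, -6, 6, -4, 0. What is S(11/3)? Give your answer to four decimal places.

-3.0317

Let m_i = S''(x_i). Step sizes h_i = 1, 1, 1, 1; slopes of the chords Δ_i = (y_(i+1) - y_i)/h_i = -11, 12, -10, 4.
  1·m_0 + 4·m_1 + 1·m_2 = 6(Δ_1 - Δ_0) = 138
  1·m_1 + 4·m_2 + 1·m_3 = 6(Δ_2 - Δ_1) = -132
  1·m_2 + 4·m_3 + 1·m_4 = 6(Δ_3 - Δ_2) = 84
Natural end conditions: m_0 = m_4 = 0.
Solving the tridiagonal system: m_0 = 0, m_1 = 1341/28, m_2 = -375/7, m_3 = 963/28, m_4 = 0.
On [3, 4], S(t) = -4 - 209/28·(t - 3) + 963/56·(t - 3)² - 321/56·(t - 3)³.
With (t - 3) = 2/3: S(11/3) = -191/63.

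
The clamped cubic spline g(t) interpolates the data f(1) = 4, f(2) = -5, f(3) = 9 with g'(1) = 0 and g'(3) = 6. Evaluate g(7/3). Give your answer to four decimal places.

With m_i denoting the second derivative at x_i, h_i = 1, 1, and Δ_i = (y_(i+1) − y_i)/h_i = -9, 14:
  1·m_0 + 4·m_1 + 1·m_2 = 6(Δ_1 - Δ_0) = 138
Clamped end conditions give two more equations: 2h_0·m_0 + h_0·m_1 = 6(Δ_0 - g'(1)) = -54 and h_1·m_1 + 2h_1·m_2 = 6(g'(3) - Δ_1) = -48.
Solving: m_0 = -117/2, m_1 = 63, m_2 = -111/2.
On [2, 3], g(t) = -5 + 9/4·(t - 2) + 63/2·(t - 2)² - 79/4·(t - 2)³.
With (t - 2) = 1/3: g(7/3) = -40/27.

-1.4815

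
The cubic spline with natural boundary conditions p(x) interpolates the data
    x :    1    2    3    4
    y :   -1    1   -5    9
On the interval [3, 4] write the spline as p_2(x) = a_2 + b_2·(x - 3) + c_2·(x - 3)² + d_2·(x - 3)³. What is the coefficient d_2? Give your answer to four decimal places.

Put σ_i = p'' at the i-th knot. Here h = (1, 1, 1) and Δ = (2, -6, 14), so the interior equations h_(i-1)·σ_(i-1) + 2(h_(i-1)+h_i)·σ_i + h_i·σ_(i+1) = 6(Δ_i − Δ_(i-1)) read
  1·σ_0 + 4·σ_1 + 1·σ_2 = 6(Δ_1 - Δ_0) = -48
  1·σ_1 + 4·σ_2 + 1·σ_3 = 6(Δ_2 - Δ_1) = 120
Natural end conditions: σ_0 = σ_3 = 0.
Solving: σ_0 = 0, σ_1 = -104/5, σ_2 = 176/5, σ_3 = 0.
On [3, 4], with p_2(x) = a_2 + b_2·(x - 3) + c_2·(x - 3)² + d_2·(x - 3)³: c_2 = σ_2/2 = 88/5, d_2 = (σ_3 - σ_2)/(6h_2) = -88/15, b_2 = Δ_2 - h_2(2σ_2 + σ_3)/6 = 34/15.

-5.8667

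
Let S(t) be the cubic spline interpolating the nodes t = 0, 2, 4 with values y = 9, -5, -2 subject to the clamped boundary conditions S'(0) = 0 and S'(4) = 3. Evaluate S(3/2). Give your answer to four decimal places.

-1.4414

With M_i denoting the second derivative at x_i, h_i = 2, 2, and Δ_i = (y_(i+1) − y_i)/h_i = -7, 3/2:
  2·M_0 + 8·M_1 + 2·M_2 = 6(Δ_1 - Δ_0) = 51
Clamped end conditions give two more equations: 2h_0·M_0 + h_0·M_1 = 6(Δ_0 - S'(0)) = -42 and h_1·M_1 + 2h_1·M_2 = 6(S'(4) - Δ_1) = 9.
Forward elimination and back-substitution give M_0 = -129/8, M_1 = 45/4, M_2 = -27/8.
On [0, 2], S(t) = 9 + 0·t - 129/16·t² + 73/32·t³.
With t = 3/2: S(3/2) = -369/256.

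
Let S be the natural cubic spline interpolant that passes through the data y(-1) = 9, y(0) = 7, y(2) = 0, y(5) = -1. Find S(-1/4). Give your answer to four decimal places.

Write m_i for S''(x_i). With h_i = 1, 2, 3 and divided differences Δ_i = -2, -7/2, -1/3, the continuity of S' gives the tridiagonal system
  1·m_0 + 6·m_1 + 2·m_2 = 6(Δ_1 - Δ_0) = -9
  2·m_1 + 10·m_2 + 3·m_3 = 6(Δ_2 - Δ_1) = 19
Natural end conditions: m_0 = m_3 = 0.
Hence m_0 = 0, m_1 = -16/7, m_2 = 33/14, m_3 = 0.
On [-1, 0], S(t) = 9 - 34/21·(t + 1) + 0·(t + 1)² - 8/21·(t + 1)³.
With (t + 1) = 3/4: S(-1/4) = 61/8.

7.6250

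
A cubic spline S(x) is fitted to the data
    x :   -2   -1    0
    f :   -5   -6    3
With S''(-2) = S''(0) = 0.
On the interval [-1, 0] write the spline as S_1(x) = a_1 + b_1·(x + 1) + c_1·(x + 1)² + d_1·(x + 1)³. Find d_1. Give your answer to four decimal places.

Put σ_i = S'' at the i-th knot. Here h = (1, 1) and Δ = (-1, 9), so the interior equations h_(i-1)·σ_(i-1) + 2(h_(i-1)+h_i)·σ_i + h_i·σ_(i+1) = 6(Δ_i − Δ_(i-1)) read
  1·σ_0 + 4·σ_1 + 1·σ_2 = 6(Δ_1 - Δ_0) = 60
Natural end conditions: σ_0 = σ_2 = 0.
Solving: σ_0 = 0, σ_1 = 15, σ_2 = 0.
On [-1, 0], with S_1(x) = a_1 + b_1·(x + 1) + c_1·(x + 1)² + d_1·(x + 1)³: c_1 = σ_1/2 = 15/2, d_1 = (σ_2 - σ_1)/(6h_1) = -5/2, b_1 = Δ_1 - h_1(2σ_1 + σ_2)/6 = 4.

-2.5000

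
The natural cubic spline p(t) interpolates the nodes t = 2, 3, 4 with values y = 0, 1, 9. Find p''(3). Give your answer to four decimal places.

Put m_i = p'' at the i-th knot. Here h = (1, 1) and Δ = (1, 8), so the interior equations h_(i-1)·m_(i-1) + 2(h_(i-1)+h_i)·m_i + h_i·m_(i+1) = 6(Δ_i − Δ_(i-1)) read
  1·m_0 + 4·m_1 + 1·m_2 = 6(Δ_1 - Δ_0) = 42
Natural end conditions: m_0 = m_2 = 0.
Hence m_0 = 0, m_1 = 21/2, m_2 = 0.

10.5000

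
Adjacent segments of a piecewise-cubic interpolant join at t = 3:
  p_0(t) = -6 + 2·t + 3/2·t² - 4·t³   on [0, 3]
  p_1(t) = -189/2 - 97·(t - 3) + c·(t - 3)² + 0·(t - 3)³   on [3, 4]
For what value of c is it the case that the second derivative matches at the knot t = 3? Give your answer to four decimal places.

-34.5000

p_0''(t) = 3 - 24·t, so p_0''(3) = -69. On the right, p_1''(3) = 2c, so c = -69/2.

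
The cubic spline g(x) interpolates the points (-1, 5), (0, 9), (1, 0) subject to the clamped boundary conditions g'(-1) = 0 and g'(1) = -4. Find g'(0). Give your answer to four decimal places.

-2.7500

Write M_i for g''(x_i). With h_i = 1, 1 and divided differences Δ_i = 4, -9, the continuity of g' gives the tridiagonal system
  1·M_0 + 4·M_1 + 1·M_2 = 6(Δ_1 - Δ_0) = -78
Clamped end conditions give two more equations: 2h_0·M_0 + h_0·M_1 = 6(Δ_0 - g'(-1)) = 24 and h_1·M_1 + 2h_1·M_2 = 6(g'(1) - Δ_1) = 30.
Hence M_0 = 59/2, M_1 = -35, M_2 = 65/2.
On [0, 1], g'(x) = b_1 + 2c_1·x + 3d_1·x² with b_1 = Δ_1 - h_1(2M_1 + M_2)/6 = -11/4, c_1 = M_1/2 = -35/2, d_1 = (M_2 - M_1)/(6h_1) = 45/4. So g'(0) = -11/4.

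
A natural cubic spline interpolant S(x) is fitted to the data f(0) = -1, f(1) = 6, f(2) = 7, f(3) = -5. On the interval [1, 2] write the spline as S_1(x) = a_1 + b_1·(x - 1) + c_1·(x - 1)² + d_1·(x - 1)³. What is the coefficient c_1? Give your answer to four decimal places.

-2.2000

Put m_i = S'' at the i-th knot. Here h = (1, 1, 1) and Δ = (7, 1, -12), so the interior equations h_(i-1)·m_(i-1) + 2(h_(i-1)+h_i)·m_i + h_i·m_(i+1) = 6(Δ_i − Δ_(i-1)) read
  1·m_0 + 4·m_1 + 1·m_2 = 6(Δ_1 - Δ_0) = -36
  1·m_1 + 4·m_2 + 1·m_3 = 6(Δ_2 - Δ_1) = -78
Natural end conditions: m_0 = m_3 = 0.
Solving the tridiagonal system: m_0 = 0, m_1 = -22/5, m_2 = -92/5, m_3 = 0.
On [1, 2], with S_1(x) = a_1 + b_1·(x - 1) + c_1·(x - 1)² + d_1·(x - 1)³: c_1 = m_1/2 = -11/5, d_1 = (m_2 - m_1)/(6h_1) = -7/3, b_1 = Δ_1 - h_1(2m_1 + m_2)/6 = 83/15.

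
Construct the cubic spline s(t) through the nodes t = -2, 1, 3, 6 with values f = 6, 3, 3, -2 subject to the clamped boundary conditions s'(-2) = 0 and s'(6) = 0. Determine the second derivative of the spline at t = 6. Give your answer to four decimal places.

2.7326

Write M_i for s''(x_i). With h_i = 3, 2, 3 and divided differences Δ_i = -1, 0, -5/3, the continuity of s' gives the tridiagonal system
  3·M_0 + 10·M_1 + 2·M_2 = 6(Δ_1 - Δ_0) = 6
  2·M_1 + 10·M_2 + 3·M_3 = 6(Δ_2 - Δ_1) = -10
Clamped end conditions give two more equations: 2h_0·M_0 + h_0·M_1 = 6(Δ_0 - s'(-2)) = -6 and h_2·M_2 + 2h_2·M_3 = 6(s'(6) - Δ_2) = 10.
Forward elimination and back-substitution give M_0 = -162/91, M_1 = 142/91, M_2 = -194/91, M_3 = 746/273.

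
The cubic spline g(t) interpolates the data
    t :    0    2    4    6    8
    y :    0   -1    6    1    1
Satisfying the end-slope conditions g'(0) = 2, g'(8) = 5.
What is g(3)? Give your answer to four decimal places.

Let σ_i = g''(x_i). Step sizes h_i = 2, 2, 2, 2; slopes of the chords Δ_i = (y_(i+1) - y_i)/h_i = -1/2, 7/2, -5/2, 0.
  2·σ_0 + 8·σ_1 + 2·σ_2 = 6(Δ_1 - Δ_0) = 24
  2·σ_1 + 8·σ_2 + 2·σ_3 = 6(Δ_2 - Δ_1) = -36
  2·σ_2 + 8·σ_3 + 2·σ_4 = 6(Δ_3 - Δ_2) = 15
Clamped end conditions give two more equations: 2h_0·σ_0 + h_0·σ_1 = 6(Δ_0 - g'(0)) = -15 and h_3·σ_3 + 2h_3·σ_4 = 6(g'(8) - Δ_3) = 30.
Hence σ_0 = -111/16, σ_1 = 51/8, σ_2 = -105/16, σ_3 = 15/8, σ_4 = 105/16.
On [2, 4], g(t) = -1 + 23/16·(t - 2) + 51/16·(t - 2)² - 69/64·(t - 2)³.
With (t - 2) = 1: g(3) = 163/64.

2.5469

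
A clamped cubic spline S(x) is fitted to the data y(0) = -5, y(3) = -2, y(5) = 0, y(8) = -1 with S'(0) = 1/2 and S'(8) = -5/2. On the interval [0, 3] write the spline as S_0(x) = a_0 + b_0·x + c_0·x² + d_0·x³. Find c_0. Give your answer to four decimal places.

With M_i denoting the second derivative at x_i, h_i = 3, 2, 3, and Δ_i = (y_(i+1) − y_i)/h_i = 1, 1, -1/3:
  3·M_0 + 10·M_1 + 2·M_2 = 6(Δ_1 - Δ_0) = 0
  2·M_1 + 10·M_2 + 3·M_3 = 6(Δ_2 - Δ_1) = -8
Clamped end conditions give two more equations: 2h_0·M_0 + h_0·M_1 = 6(Δ_0 - S'(0)) = 3 and h_2·M_2 + 2h_2·M_3 = 6(S'(8) - Δ_2) = -13.
Solving: M_0 = 4/7, M_1 = -1/7, M_2 = -1/7, M_3 = -44/21.
On [0, 3], with S_0(x) = a_0 + b_0·x + c_0·x² + d_0·x³: c_0 = M_0/2 = 2/7, d_0 = (M_1 - M_0)/(6h_0) = -5/126, b_0 = Δ_0 - h_0(2M_0 + M_1)/6 = 1/2.

0.2857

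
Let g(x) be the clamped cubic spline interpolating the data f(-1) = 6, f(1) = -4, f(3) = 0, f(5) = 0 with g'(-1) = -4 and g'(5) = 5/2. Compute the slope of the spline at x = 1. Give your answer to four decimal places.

-1.5667

With σ_i denoting the second derivative at x_i, h_i = 2, 2, 2, and Δ_i = (y_(i+1) − y_i)/h_i = -5, 2, 0:
  2·σ_0 + 8·σ_1 + 2·σ_2 = 6(Δ_1 - Δ_0) = 42
  2·σ_1 + 8·σ_2 + 2·σ_3 = 6(Δ_2 - Δ_1) = -12
Clamped end conditions give two more equations: 2h_0·σ_0 + h_0·σ_1 = 6(Δ_0 - g'(-1)) = -6 and h_2·σ_2 + 2h_2·σ_3 = 6(g'(5) - Δ_2) = 15.
Forward elimination and back-substitution give σ_0 = -163/30, σ_1 = 118/15, σ_2 = -151/30, σ_3 = 94/15.
On [1, 3], g'(x) = b_1 + 2c_1·(x - 1) + 3d_1·(x - 1)² with b_1 = Δ_1 - h_1(2σ_1 + σ_2)/6 = -47/30, c_1 = σ_1/2 = 59/15, d_1 = (σ_2 - σ_1)/(6h_1) = -43/40. So g'(1) = -47/30.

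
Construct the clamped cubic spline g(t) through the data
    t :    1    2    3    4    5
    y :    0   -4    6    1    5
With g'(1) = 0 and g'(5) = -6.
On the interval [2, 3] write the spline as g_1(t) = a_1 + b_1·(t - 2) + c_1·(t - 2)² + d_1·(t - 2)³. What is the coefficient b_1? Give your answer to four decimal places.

3.8036

Let m_i = g''(x_i). Step sizes h_i = 1, 1, 1, 1; slopes of the chords Δ_i = (y_(i+1) - y_i)/h_i = -4, 10, -5, 4.
  1·m_0 + 4·m_1 + 1·m_2 = 6(Δ_1 - Δ_0) = 84
  1·m_1 + 4·m_2 + 1·m_3 = 6(Δ_2 - Δ_1) = -90
  1·m_2 + 4·m_3 + 1·m_4 = 6(Δ_3 - Δ_2) = 54
Clamped end conditions give two more equations: 2h_0·m_0 + h_0·m_1 = 6(Δ_0 - g'(1)) = -24 and h_3·m_3 + 2h_3·m_4 = 6(g'(5) - Δ_3) = -60.
Solving: m_0 = -885/28, m_1 = 549/14, m_2 = -165/4, m_3 = 501/14, m_4 = -1341/28.
On [2, 3], with g_1(t) = a_1 + b_1·(t - 2) + c_1·(t - 2)² + d_1·(t - 2)³: c_1 = m_1/2 = 549/28, d_1 = (m_2 - m_1)/(6h_1) = -751/56, b_1 = Δ_1 - h_1(2m_1 + m_2)/6 = 213/56.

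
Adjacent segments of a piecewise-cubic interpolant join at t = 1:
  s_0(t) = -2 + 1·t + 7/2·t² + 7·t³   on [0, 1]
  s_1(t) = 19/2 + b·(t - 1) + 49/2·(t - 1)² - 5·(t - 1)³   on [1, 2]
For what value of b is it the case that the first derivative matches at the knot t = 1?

29

s_0'(t) = 1 + 7·t + 21·t², so s_0'(1) = 29. On the right, s_1'(1) = b, so b = 29.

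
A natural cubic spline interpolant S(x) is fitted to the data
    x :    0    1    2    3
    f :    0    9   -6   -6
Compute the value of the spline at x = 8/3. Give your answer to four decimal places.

Put σ_i = S'' at the i-th knot. Here h = (1, 1, 1) and Δ = (9, -15, 0), so the interior equations h_(i-1)·σ_(i-1) + 2(h_(i-1)+h_i)·σ_i + h_i·σ_(i+1) = 6(Δ_i − Δ_(i-1)) read
  1·σ_0 + 4·σ_1 + 1·σ_2 = 6(Δ_1 - Δ_0) = -144
  1·σ_1 + 4·σ_2 + 1·σ_3 = 6(Δ_2 - Δ_1) = 90
Natural end conditions: σ_0 = σ_3 = 0.
Solving the tridiagonal system: σ_0 = 0, σ_1 = -222/5, σ_2 = 168/5, σ_3 = 0.
On [2, 3], S(x) = -6 - 56/5·(x - 2) + 84/5·(x - 2)² - 28/5·(x - 2)³.
With (x - 2) = 2/3: S(8/3) = -1034/135.

-7.6593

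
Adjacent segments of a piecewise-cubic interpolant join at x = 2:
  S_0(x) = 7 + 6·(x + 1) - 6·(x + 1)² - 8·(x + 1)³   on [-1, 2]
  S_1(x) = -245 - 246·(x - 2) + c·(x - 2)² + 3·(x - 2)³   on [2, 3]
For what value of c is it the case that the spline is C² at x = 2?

-78

S_0''(x) = -12 - 48·(x + 1), so S_0''(2) = -156. On the right, S_1''(2) = 2c, so c = -78.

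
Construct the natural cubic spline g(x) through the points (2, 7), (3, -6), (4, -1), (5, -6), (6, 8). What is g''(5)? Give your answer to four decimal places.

Put M_i = g'' at the i-th knot. Here h = (1, 1, 1, 1) and Δ = (-13, 5, -5, 14), so the interior equations h_(i-1)·M_(i-1) + 2(h_(i-1)+h_i)·M_i + h_i·M_(i+1) = 6(Δ_i − Δ_(i-1)) read
  1·M_0 + 4·M_1 + 1·M_2 = 6(Δ_1 - Δ_0) = 108
  1·M_1 + 4·M_2 + 1·M_3 = 6(Δ_2 - Δ_1) = -60
  1·M_2 + 4·M_3 + 1·M_4 = 6(Δ_3 - Δ_2) = 114
Natural end conditions: M_0 = M_4 = 0.
Forward elimination and back-substitution give M_0 = 0, M_1 = 141/4, M_2 = -33, M_3 = 147/4, M_4 = 0.

36.7500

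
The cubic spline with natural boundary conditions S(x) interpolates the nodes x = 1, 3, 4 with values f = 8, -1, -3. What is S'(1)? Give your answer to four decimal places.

-5.3333

Put m_i = S'' at the i-th knot. Here h = (2, 1) and Δ = (-9/2, -2), so the interior equations h_(i-1)·m_(i-1) + 2(h_(i-1)+h_i)·m_i + h_i·m_(i+1) = 6(Δ_i − Δ_(i-1)) read
  2·m_0 + 6·m_1 + 1·m_2 = 6(Δ_1 - Δ_0) = 15
Natural end conditions: m_0 = m_2 = 0.
Solving: m_0 = 0, m_1 = 5/2, m_2 = 0.
On [1, 3], S'(x) = b_0 + 2c_0·(x - 1) + 3d_0·(x - 1)² with b_0 = Δ_0 - h_0(2m_0 + m_1)/6 = -16/3, c_0 = m_0/2 = 0, d_0 = (m_1 - m_0)/(6h_0) = 5/24. So S'(1) = -16/3.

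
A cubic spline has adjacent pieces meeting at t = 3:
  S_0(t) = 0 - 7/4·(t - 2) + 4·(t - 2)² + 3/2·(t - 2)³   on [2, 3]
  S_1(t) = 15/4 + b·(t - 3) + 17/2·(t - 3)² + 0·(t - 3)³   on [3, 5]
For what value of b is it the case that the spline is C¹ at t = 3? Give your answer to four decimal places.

10.7500

S_0'(t) = -7/4 + 8·(t - 2) + 9/2·(t - 2)², so S_0'(3) = 43/4. On the right, S_1'(3) = b, so b = 43/4.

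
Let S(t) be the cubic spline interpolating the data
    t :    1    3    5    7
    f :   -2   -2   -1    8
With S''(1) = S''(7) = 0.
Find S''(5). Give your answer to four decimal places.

Let M_i = S''(x_i). Step sizes h_i = 2, 2, 2; slopes of the chords Δ_i = (y_(i+1) - y_i)/h_i = 0, 1/2, 9/2.
  2·M_0 + 8·M_1 + 2·M_2 = 6(Δ_1 - Δ_0) = 3
  2·M_1 + 8·M_2 + 2·M_3 = 6(Δ_2 - Δ_1) = 24
Natural end conditions: M_0 = M_3 = 0.
Hence M_0 = 0, M_1 = -2/5, M_2 = 31/10, M_3 = 0.

3.1000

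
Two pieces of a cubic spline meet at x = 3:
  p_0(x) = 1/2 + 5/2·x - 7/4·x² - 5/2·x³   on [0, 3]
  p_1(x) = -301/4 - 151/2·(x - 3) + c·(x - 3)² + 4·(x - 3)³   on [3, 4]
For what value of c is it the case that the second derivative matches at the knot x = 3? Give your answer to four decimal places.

-24.2500

p_0''(x) = -7/2 - 15·x, so p_0''(3) = -97/2. On the right, p_1''(3) = 2c, so c = -97/4.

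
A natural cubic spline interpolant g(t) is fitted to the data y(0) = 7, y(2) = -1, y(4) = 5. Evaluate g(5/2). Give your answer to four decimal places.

-0.6484

Let M_i = g''(x_i). Step sizes h_i = 2, 2; slopes of the chords Δ_i = (y_(i+1) - y_i)/h_i = -4, 3.
  2·M_0 + 8·M_1 + 2·M_2 = 6(Δ_1 - Δ_0) = 42
Natural end conditions: M_0 = M_2 = 0.
Forward elimination and back-substitution give M_0 = 0, M_1 = 21/4, M_2 = 0.
On [2, 4], g(t) = -1 - 1/2·(t - 2) + 21/8·(t - 2)² - 7/16·(t - 2)³.
With (t - 2) = 1/2: g(5/2) = -83/128.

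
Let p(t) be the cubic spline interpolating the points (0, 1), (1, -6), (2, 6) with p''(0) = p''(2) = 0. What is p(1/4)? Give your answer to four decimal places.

-1.8633

Let σ_i = p''(x_i). Step sizes h_i = 1, 1; slopes of the chords Δ_i = (y_(i+1) - y_i)/h_i = -7, 12.
  1·σ_0 + 4·σ_1 + 1·σ_2 = 6(Δ_1 - Δ_0) = 114
Natural end conditions: σ_0 = σ_2 = 0.
Solving: σ_0 = 0, σ_1 = 57/2, σ_2 = 0.
On [0, 1], p(t) = 1 - 47/4·t + 0·t² + 19/4·t³.
With t = 1/4: p(1/4) = -477/256.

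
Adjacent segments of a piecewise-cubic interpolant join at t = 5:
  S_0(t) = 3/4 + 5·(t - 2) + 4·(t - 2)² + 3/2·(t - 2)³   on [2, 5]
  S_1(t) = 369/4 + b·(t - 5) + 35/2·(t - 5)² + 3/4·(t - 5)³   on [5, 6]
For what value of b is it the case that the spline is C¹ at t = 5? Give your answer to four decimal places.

S_0'(t) = 5 + 8·(t - 2) + 9/2·(t - 2)², so S_0'(5) = 139/2. On the right, S_1'(5) = b, so b = 139/2.

69.5000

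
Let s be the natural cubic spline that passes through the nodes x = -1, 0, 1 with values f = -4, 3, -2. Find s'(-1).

Put σ_i = s'' at the i-th knot. Here h = (1, 1) and Δ = (7, -5), so the interior equations h_(i-1)·σ_(i-1) + 2(h_(i-1)+h_i)·σ_i + h_i·σ_(i+1) = 6(Δ_i − Δ_(i-1)) read
  1·σ_0 + 4·σ_1 + 1·σ_2 = 6(Δ_1 - Δ_0) = -72
Natural end conditions: σ_0 = σ_2 = 0.
Forward elimination and back-substitution give σ_0 = 0, σ_1 = -18, σ_2 = 0.
On [-1, 0], s'(x) = b_0 + 2c_0·(x + 1) + 3d_0·(x + 1)² with b_0 = Δ_0 - h_0(2σ_0 + σ_1)/6 = 10, c_0 = σ_0/2 = 0, d_0 = (σ_1 - σ_0)/(6h_0) = -3. So s'(-1) = 10.

10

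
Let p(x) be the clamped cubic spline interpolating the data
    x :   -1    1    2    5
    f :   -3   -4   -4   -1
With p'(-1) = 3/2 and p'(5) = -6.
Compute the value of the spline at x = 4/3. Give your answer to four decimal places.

With M_i denoting the second derivative at x_i, h_i = 2, 1, 3, and Δ_i = (y_(i+1) − y_i)/h_i = -1/2, 0, 1:
  2·M_0 + 6·M_1 + 1·M_2 = 6(Δ_1 - Δ_0) = 3
  1·M_1 + 8·M_2 + 3·M_3 = 6(Δ_2 - Δ_1) = 6
Clamped end conditions give two more equations: 2h_0·M_0 + h_0·M_1 = 6(Δ_0 - p'(-1)) = -12 and h_2·M_2 + 2h_2·M_3 = 6(p'(5) - Δ_2) = -42.
Solving: M_0 = -7/2, M_1 = 1, M_2 = 4, M_3 = -9.
On [1, 2], p(x) = -4 - 1·(x - 1) + 1/2·(x - 1)² + 1/2·(x - 1)³.
With (x - 1) = 1/3: p(4/3) = -115/27.

-4.2593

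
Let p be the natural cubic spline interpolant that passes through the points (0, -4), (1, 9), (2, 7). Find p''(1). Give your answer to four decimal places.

-22.5000

Write M_i for p''(x_i). With h_i = 1, 1 and divided differences Δ_i = 13, -2, the continuity of p' gives the tridiagonal system
  1·M_0 + 4·M_1 + 1·M_2 = 6(Δ_1 - Δ_0) = -90
Natural end conditions: M_0 = M_2 = 0.
Hence M_0 = 0, M_1 = -45/2, M_2 = 0.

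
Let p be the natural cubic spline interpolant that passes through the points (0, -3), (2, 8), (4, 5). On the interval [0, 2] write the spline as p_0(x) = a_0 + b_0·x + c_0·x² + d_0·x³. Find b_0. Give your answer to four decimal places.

7.2500

With M_i denoting the second derivative at x_i, h_i = 2, 2, and Δ_i = (y_(i+1) − y_i)/h_i = 11/2, -3/2:
  2·M_0 + 8·M_1 + 2·M_2 = 6(Δ_1 - Δ_0) = -42
Natural end conditions: M_0 = M_2 = 0.
Forward elimination and back-substitution give M_0 = 0, M_1 = -21/4, M_2 = 0.
On [0, 2], with p_0(x) = a_0 + b_0·x + c_0·x² + d_0·x³: c_0 = M_0/2 = 0, d_0 = (M_1 - M_0)/(6h_0) = -7/16, b_0 = Δ_0 - h_0(2M_0 + M_1)/6 = 29/4.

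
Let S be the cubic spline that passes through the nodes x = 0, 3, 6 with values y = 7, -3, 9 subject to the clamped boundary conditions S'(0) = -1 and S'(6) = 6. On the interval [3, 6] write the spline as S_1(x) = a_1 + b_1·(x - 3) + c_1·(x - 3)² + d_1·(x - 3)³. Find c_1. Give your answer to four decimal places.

2.5000

Write M_i for S''(x_i). With h_i = 3, 3 and divided differences Δ_i = -10/3, 4, the continuity of S' gives the tridiagonal system
  3·M_0 + 12·M_1 + 3·M_2 = 6(Δ_1 - Δ_0) = 44
Clamped end conditions give two more equations: 2h_0·M_0 + h_0·M_1 = 6(Δ_0 - S'(0)) = -14 and h_1·M_1 + 2h_1·M_2 = 6(S'(6) - Δ_1) = 12.
Solving: M_0 = -29/6, M_1 = 5, M_2 = -1/2.
On [3, 6], with S_1(x) = a_1 + b_1·(x - 3) + c_1·(x - 3)² + d_1·(x - 3)³: c_1 = M_1/2 = 5/2, d_1 = (M_2 - M_1)/(6h_1) = -11/36, b_1 = Δ_1 - h_1(2M_1 + M_2)/6 = -3/4.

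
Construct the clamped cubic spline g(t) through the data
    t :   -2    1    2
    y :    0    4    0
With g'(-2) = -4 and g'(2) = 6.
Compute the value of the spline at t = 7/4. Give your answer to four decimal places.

-0.4883

Write M_i for g''(x_i). With h_i = 3, 1 and divided differences Δ_i = 4/3, -4, the continuity of g' gives the tridiagonal system
  3·M_0 + 8·M_1 + 1·M_2 = 6(Δ_1 - Δ_0) = -32
Clamped end conditions give two more equations: 2h_0·M_0 + h_0·M_1 = 6(Δ_0 - g'(-2)) = 32 and h_1·M_1 + 2h_1·M_2 = 6(g'(2) - Δ_1) = 60.
Solving the tridiagonal system: M_0 = 71/6, M_1 = -13, M_2 = 73/2.
On [1, 2], g(t) = 4 - 23/4·(t - 1) - 13/2·(t - 1)² + 33/4·(t - 1)³.
With (t - 1) = 3/4: g(7/4) = -125/256.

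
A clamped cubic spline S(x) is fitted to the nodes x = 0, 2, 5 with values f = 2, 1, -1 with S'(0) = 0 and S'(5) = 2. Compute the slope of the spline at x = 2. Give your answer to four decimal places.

-1.2500

Let σ_i = S''(x_i). Step sizes h_i = 2, 3; slopes of the chords Δ_i = (y_(i+1) - y_i)/h_i = -1/2, -2/3.
  2·σ_0 + 10·σ_1 + 3·σ_2 = 6(Δ_1 - Δ_0) = -1
Clamped end conditions give two more equations: 2h_0·σ_0 + h_0·σ_1 = 6(Δ_0 - S'(0)) = -3 and h_1·σ_1 + 2h_1·σ_2 = 6(S'(5) - Δ_1) = 16.
Solving: σ_0 = -1/4, σ_1 = -1, σ_2 = 19/6.
On [2, 5], S'(x) = b_1 + 2c_1·(x - 2) + 3d_1·(x - 2)² with b_1 = Δ_1 - h_1(2σ_1 + σ_2)/6 = -5/4, c_1 = σ_1/2 = -1/2, d_1 = (σ_2 - σ_1)/(6h_1) = 25/108. So S'(2) = -5/4.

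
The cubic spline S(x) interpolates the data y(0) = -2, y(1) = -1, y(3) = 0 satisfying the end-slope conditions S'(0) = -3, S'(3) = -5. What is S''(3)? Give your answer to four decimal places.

Let σ_i = S''(x_i). Step sizes h_i = 1, 2; slopes of the chords Δ_i = (y_(i+1) - y_i)/h_i = 1, 1/2.
  1·σ_0 + 6·σ_1 + 2·σ_2 = 6(Δ_1 - Δ_0) = -3
Clamped end conditions give two more equations: 2h_0·σ_0 + h_0·σ_1 = 6(Δ_0 - S'(0)) = 24 and h_1·σ_1 + 2h_1·σ_2 = 6(S'(3) - Δ_1) = -33.
Solving the tridiagonal system: σ_0 = 71/6, σ_1 = 1/3, σ_2 = -101/12.

-8.4167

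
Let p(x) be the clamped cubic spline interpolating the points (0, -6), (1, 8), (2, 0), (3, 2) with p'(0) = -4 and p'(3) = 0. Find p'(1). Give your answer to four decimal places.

7.0667

Let M_i = p''(x_i). Step sizes h_i = 1, 1, 1; slopes of the chords Δ_i = (y_(i+1) - y_i)/h_i = 14, -8, 2.
  1·M_0 + 4·M_1 + 1·M_2 = 6(Δ_1 - Δ_0) = -132
  1·M_1 + 4·M_2 + 1·M_3 = 6(Δ_2 - Δ_1) = 60
Clamped end conditions give two more equations: 2h_0·M_0 + h_0·M_1 = 6(Δ_0 - p'(0)) = 108 and h_2·M_2 + 2h_2·M_3 = 6(p'(3) - Δ_2) = -12.
Solving the tridiagonal system: M_0 = 1288/15, M_1 = -956/15, M_2 = 556/15, M_3 = -368/15.
On [1, 2], p'(x) = b_1 + 2c_1·(x - 1) + 3d_1·(x - 1)² with b_1 = Δ_1 - h_1(2M_1 + M_2)/6 = 106/15, c_1 = M_1/2 = -478/15, d_1 = (M_2 - M_1)/(6h_1) = 84/5. So p'(1) = 106/15.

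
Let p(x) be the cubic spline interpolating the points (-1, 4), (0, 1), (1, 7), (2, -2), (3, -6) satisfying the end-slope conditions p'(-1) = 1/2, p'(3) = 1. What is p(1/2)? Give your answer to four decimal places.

4.3158

With σ_i denoting the second derivative at x_i, h_i = 1, 1, 1, 1, and Δ_i = (y_(i+1) − y_i)/h_i = -3, 6, -9, -4:
  1·σ_0 + 4·σ_1 + 1·σ_2 = 6(Δ_1 - Δ_0) = 54
  1·σ_1 + 4·σ_2 + 1·σ_3 = 6(Δ_2 - Δ_1) = -90
  1·σ_2 + 4·σ_3 + 1·σ_4 = 6(Δ_3 - Δ_2) = 30
Clamped end conditions give two more equations: 2h_0·σ_0 + h_0·σ_1 = 6(Δ_0 - p'(-1)) = -21 and h_3·σ_3 + 2h_3·σ_4 = 6(p'(3) - Δ_3) = 30.
Forward elimination and back-substitution give σ_0 = -1367/56, σ_1 = 779/28, σ_2 = -263/8, σ_3 = 383/28, σ_4 = 457/56.
On [0, 1], p(x) = 1 + 247/112·x + 779/56·x² - 1133/112·x³.
With x = 1/2: p(1/2) = 3867/896.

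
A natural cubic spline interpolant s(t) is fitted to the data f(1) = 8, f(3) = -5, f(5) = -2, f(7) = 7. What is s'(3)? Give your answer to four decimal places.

Let M_i = s''(x_i). Step sizes h_i = 2, 2, 2; slopes of the chords Δ_i = (y_(i+1) - y_i)/h_i = -13/2, 3/2, 9/2.
  2·M_0 + 8·M_1 + 2·M_2 = 6(Δ_1 - Δ_0) = 48
  2·M_1 + 8·M_2 + 2·M_3 = 6(Δ_2 - Δ_1) = 18
Natural end conditions: M_0 = M_3 = 0.
Solving the tridiagonal system: M_0 = 0, M_1 = 29/5, M_2 = 4/5, M_3 = 0.
On [3, 5], s'(t) = b_1 + 2c_1·(t - 3) + 3d_1·(t - 3)² with b_1 = Δ_1 - h_1(2M_1 + M_2)/6 = -79/30, c_1 = M_1/2 = 29/10, d_1 = (M_2 - M_1)/(6h_1) = -5/12. So s'(3) = -79/30.

-2.6333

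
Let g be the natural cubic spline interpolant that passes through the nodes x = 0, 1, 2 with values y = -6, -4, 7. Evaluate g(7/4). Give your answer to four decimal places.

3.7227

Let M_i = g''(x_i). Step sizes h_i = 1, 1; slopes of the chords Δ_i = (y_(i+1) - y_i)/h_i = 2, 11.
  1·M_0 + 4·M_1 + 1·M_2 = 6(Δ_1 - Δ_0) = 54
Natural end conditions: M_0 = M_2 = 0.
Solving: M_0 = 0, M_1 = 27/2, M_2 = 0.
On [1, 2], g(x) = -4 + 13/2·(x - 1) + 27/4·(x - 1)² - 9/4·(x - 1)³.
With (x - 1) = 3/4: g(7/4) = 953/256.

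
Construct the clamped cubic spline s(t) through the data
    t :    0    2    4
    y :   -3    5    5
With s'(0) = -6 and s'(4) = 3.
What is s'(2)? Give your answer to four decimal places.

3.7500

Let M_i = s''(x_i). Step sizes h_i = 2, 2; slopes of the chords Δ_i = (y_(i+1) - y_i)/h_i = 4, 0.
  2·M_0 + 8·M_1 + 2·M_2 = 6(Δ_1 - Δ_0) = -24
Clamped end conditions give two more equations: 2h_0·M_0 + h_0·M_1 = 6(Δ_0 - s'(0)) = 60 and h_1·M_1 + 2h_1·M_2 = 6(s'(4) - Δ_1) = 18.
Forward elimination and back-substitution give M_0 = 81/4, M_1 = -21/2, M_2 = 39/4.
On [2, 4], s'(t) = b_1 + 2c_1·(t - 2) + 3d_1·(t - 2)² with b_1 = Δ_1 - h_1(2M_1 + M_2)/6 = 15/4, c_1 = M_1/2 = -21/4, d_1 = (M_2 - M_1)/(6h_1) = 27/16. So s'(2) = 15/4.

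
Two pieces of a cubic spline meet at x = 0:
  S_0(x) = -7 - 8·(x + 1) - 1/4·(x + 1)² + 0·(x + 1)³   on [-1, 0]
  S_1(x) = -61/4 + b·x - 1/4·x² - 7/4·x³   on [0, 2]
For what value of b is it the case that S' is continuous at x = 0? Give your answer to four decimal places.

S_0'(x) = -8 - 1/2·(x + 1) + 0·(x + 1)², so S_0'(0) = -17/2. On the right, S_1'(0) = b, so b = -17/2.

-8.5000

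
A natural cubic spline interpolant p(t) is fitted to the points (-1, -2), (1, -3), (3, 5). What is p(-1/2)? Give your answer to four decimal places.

-2.7773

Let σ_i = p''(x_i). Step sizes h_i = 2, 2; slopes of the chords Δ_i = (y_(i+1) - y_i)/h_i = -1/2, 4.
  2·σ_0 + 8·σ_1 + 2·σ_2 = 6(Δ_1 - Δ_0) = 27
Natural end conditions: σ_0 = σ_2 = 0.
Forward elimination and back-substitution give σ_0 = 0, σ_1 = 27/8, σ_2 = 0.
On [-1, 1], p(t) = -2 - 13/8·(t + 1) + 0·(t + 1)² + 9/32·(t + 1)³.
With (t + 1) = 1/2: p(-1/2) = -711/256.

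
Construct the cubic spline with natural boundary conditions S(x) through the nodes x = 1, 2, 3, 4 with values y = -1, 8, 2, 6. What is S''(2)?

-28

Put M_i = S'' at the i-th knot. Here h = (1, 1, 1) and Δ = (9, -6, 4), so the interior equations h_(i-1)·M_(i-1) + 2(h_(i-1)+h_i)·M_i + h_i·M_(i+1) = 6(Δ_i − Δ_(i-1)) read
  1·M_0 + 4·M_1 + 1·M_2 = 6(Δ_1 - Δ_0) = -90
  1·M_1 + 4·M_2 + 1·M_3 = 6(Δ_2 - Δ_1) = 60
Natural end conditions: M_0 = M_3 = 0.
Forward elimination and back-substitution give M_0 = 0, M_1 = -28, M_2 = 22, M_3 = 0.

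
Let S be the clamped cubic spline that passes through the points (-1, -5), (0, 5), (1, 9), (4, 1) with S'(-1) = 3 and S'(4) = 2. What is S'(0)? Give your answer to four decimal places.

9.8621

With M_i denoting the second derivative at x_i, h_i = 1, 1, 3, and Δ_i = (y_(i+1) − y_i)/h_i = 10, 4, -8/3:
  1·M_0 + 4·M_1 + 1·M_2 = 6(Δ_1 - Δ_0) = -36
  1·M_1 + 8·M_2 + 3·M_3 = 6(Δ_2 - Δ_1) = -40
Clamped end conditions give two more equations: 2h_0·M_0 + h_0·M_1 = 6(Δ_0 - S'(-1)) = 42 and h_2·M_2 + 2h_2·M_3 = 6(S'(4) - Δ_2) = 28.
Solving the tridiagonal system: M_0 = 820/29, M_1 = -422/29, M_2 = -176/29, M_3 = 670/87.
On [0, 1], S'(t) = b_1 + 2c_1·t + 3d_1·t² with b_1 = Δ_1 - h_1(2M_1 + M_2)/6 = 286/29, c_1 = M_1/2 = -211/29, d_1 = (M_2 - M_1)/(6h_1) = 41/29. So S'(0) = 286/29.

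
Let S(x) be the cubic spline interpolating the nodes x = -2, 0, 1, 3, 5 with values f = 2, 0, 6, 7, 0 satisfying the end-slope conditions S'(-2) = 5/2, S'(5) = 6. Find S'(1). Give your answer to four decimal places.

Put M_i = S'' at the i-th knot. Here h = (2, 1, 2, 2) and Δ = (-1, 6, 1/2, -7/2), so the interior equations h_(i-1)·M_(i-1) + 2(h_(i-1)+h_i)·M_i + h_i·M_(i+1) = 6(Δ_i − Δ_(i-1)) read
  2·M_0 + 6·M_1 + 1·M_2 = 6(Δ_1 - Δ_0) = 42
  1·M_1 + 6·M_2 + 2·M_3 = 6(Δ_2 - Δ_1) = -33
  2·M_2 + 8·M_3 + 2·M_4 = 6(Δ_3 - Δ_2) = -24
Clamped end conditions give two more equations: 2h_0·M_0 + h_0·M_1 = 6(Δ_0 - S'(-2)) = -21 and h_3·M_3 + 2h_3·M_4 = 6(S'(5) - Δ_3) = 57.
Hence M_0 = -2695/244, M_1 = 707/61, M_2 = -665/122, M_3 = -725/122, M_4 = 2101/122.
On [1, 3], S'(x) = b_2 + 2c_2·(x - 1) + 3d_2·(x - 1)² with b_2 = Δ_2 - h_2(2M_2 + M_3)/6 = 373/61, c_2 = M_2/2 = -665/244, d_2 = (M_3 - M_2)/(6h_2) = -5/122. So S'(1) = 373/61.

6.1148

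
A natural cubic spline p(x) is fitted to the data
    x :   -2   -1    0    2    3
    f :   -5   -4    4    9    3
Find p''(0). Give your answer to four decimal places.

With m_i denoting the second derivative at x_i, h_i = 1, 1, 2, 1, and Δ_i = (y_(i+1) − y_i)/h_i = 1, 8, 5/2, -6:
  1·m_0 + 4·m_1 + 1·m_2 = 6(Δ_1 - Δ_0) = 42
  1·m_1 + 6·m_2 + 2·m_3 = 6(Δ_2 - Δ_1) = -33
  2·m_2 + 6·m_3 + 1·m_4 = 6(Δ_3 - Δ_2) = -51
Natural end conditions: m_0 = m_4 = 0.
Solving the tridiagonal system: m_0 = 0, m_1 = 720/61, m_2 = -318/61, m_3 = -825/122, m_4 = 0.

-5.2131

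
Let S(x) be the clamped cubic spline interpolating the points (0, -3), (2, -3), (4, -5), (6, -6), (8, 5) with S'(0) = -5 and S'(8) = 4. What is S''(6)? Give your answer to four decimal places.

With M_i denoting the second derivative at x_i, h_i = 2, 2, 2, 2, and Δ_i = (y_(i+1) − y_i)/h_i = 0, -1, -1/2, 11/2:
  2·M_0 + 8·M_1 + 2·M_2 = 6(Δ_1 - Δ_0) = -6
  2·M_1 + 8·M_2 + 2·M_3 = 6(Δ_2 - Δ_1) = 3
  2·M_2 + 8·M_3 + 2·M_4 = 6(Δ_3 - Δ_2) = 36
Clamped end conditions give two more equations: 2h_0·M_0 + h_0·M_1 = 6(Δ_0 - S'(0)) = 30 and h_3·M_3 + 2h_3·M_4 = 6(S'(8) - Δ_3) = -9.
Hence M_0 = 501/56, M_1 = -81/28, M_2 = -3/8, M_3 = 165/28, M_4 = -291/56.

5.8929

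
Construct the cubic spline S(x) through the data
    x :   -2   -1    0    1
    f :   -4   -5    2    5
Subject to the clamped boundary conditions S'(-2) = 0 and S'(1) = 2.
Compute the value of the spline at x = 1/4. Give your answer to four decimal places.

With M_i denoting the second derivative at x_i, h_i = 1, 1, 1, and Δ_i = (y_(i+1) − y_i)/h_i = -1, 7, 3:
  1·M_0 + 4·M_1 + 1·M_2 = 6(Δ_1 - Δ_0) = 48
  1·M_1 + 4·M_2 + 1·M_3 = 6(Δ_2 - Δ_1) = -24
Clamped end conditions give two more equations: 2h_0·M_0 + h_0·M_1 = 6(Δ_0 - S'(-2)) = -6 and h_2·M_2 + 2h_2·M_3 = 6(S'(1) - Δ_2) = -6.
Hence M_0 = -178/15, M_1 = 266/15, M_2 = -166/15, M_3 = 38/15.
On [0, 1], S(x) = 2 + 94/15·x - 83/15·x² + 34/15·x³.
With x = 1/4: S(1/4) = 521/160.

3.2563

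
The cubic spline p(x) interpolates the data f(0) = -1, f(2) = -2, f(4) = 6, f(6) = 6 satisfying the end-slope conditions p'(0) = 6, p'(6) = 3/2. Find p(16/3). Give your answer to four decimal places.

Write m_i for p''(x_i). With h_i = 2, 2, 2 and divided differences Δ_i = -1/2, 4, 0, the continuity of p' gives the tridiagonal system
  2·m_0 + 8·m_1 + 2·m_2 = 6(Δ_1 - Δ_0) = 27
  2·m_1 + 8·m_2 + 2·m_3 = 6(Δ_2 - Δ_1) = -24
Clamped end conditions give two more equations: 2h_0·m_0 + h_0·m_1 = 6(Δ_0 - p'(0)) = -39 and h_2·m_2 + 2h_2·m_3 = 6(p'(6) - Δ_2) = 9.
Hence m_0 = -14, m_1 = 17/2, m_2 = -13/2, m_3 = 11/2.
On [4, 6], p(x) = 6 + 5/2·(x - 4) - 13/4·(x - 4)² + 1·(x - 4)³.
With (x - 4) = 4/3: p(16/3) = 160/27.

5.9259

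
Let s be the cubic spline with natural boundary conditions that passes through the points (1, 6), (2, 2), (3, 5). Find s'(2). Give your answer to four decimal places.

Let M_i = s''(x_i). Step sizes h_i = 1, 1; slopes of the chords Δ_i = (y_(i+1) - y_i)/h_i = -4, 3.
  1·M_0 + 4·M_1 + 1·M_2 = 6(Δ_1 - Δ_0) = 42
Natural end conditions: M_0 = M_2 = 0.
Solving the tridiagonal system: M_0 = 0, M_1 = 21/2, M_2 = 0.
On [2, 3], s'(x) = b_1 + 2c_1·(x - 2) + 3d_1·(x - 2)² with b_1 = Δ_1 - h_1(2M_1 + M_2)/6 = -1/2, c_1 = M_1/2 = 21/4, d_1 = (M_2 - M_1)/(6h_1) = -7/4. So s'(2) = -1/2.

-0.5000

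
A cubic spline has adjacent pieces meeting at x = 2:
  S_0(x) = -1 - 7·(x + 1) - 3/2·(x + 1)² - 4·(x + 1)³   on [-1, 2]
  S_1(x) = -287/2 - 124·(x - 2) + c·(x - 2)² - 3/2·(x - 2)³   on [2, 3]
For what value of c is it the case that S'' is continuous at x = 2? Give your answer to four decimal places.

-37.5000

S_0''(x) = -3 - 24·(x + 1), so S_0''(2) = -75. On the right, S_1''(2) = 2c, so c = -75/2.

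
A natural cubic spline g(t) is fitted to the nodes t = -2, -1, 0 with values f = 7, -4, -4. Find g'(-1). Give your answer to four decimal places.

Let σ_i = g''(x_i). Step sizes h_i = 1, 1; slopes of the chords Δ_i = (y_(i+1) - y_i)/h_i = -11, 0.
  1·σ_0 + 4·σ_1 + 1·σ_2 = 6(Δ_1 - Δ_0) = 66
Natural end conditions: σ_0 = σ_2 = 0.
Forward elimination and back-substitution give σ_0 = 0, σ_1 = 33/2, σ_2 = 0.
On [-1, 0], g'(t) = b_1 + 2c_1·(t + 1) + 3d_1·(t + 1)² with b_1 = Δ_1 - h_1(2σ_1 + σ_2)/6 = -11/2, c_1 = σ_1/2 = 33/4, d_1 = (σ_2 - σ_1)/(6h_1) = -11/4. So g'(-1) = -11/2.

-5.5000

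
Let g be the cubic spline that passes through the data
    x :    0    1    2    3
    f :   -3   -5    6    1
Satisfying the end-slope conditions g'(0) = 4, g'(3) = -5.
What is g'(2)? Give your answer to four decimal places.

4.6000

Write M_i for g''(x_i). With h_i = 1, 1, 1 and divided differences Δ_i = -2, 11, -5, the continuity of g' gives the tridiagonal system
  1·M_0 + 4·M_1 + 1·M_2 = 6(Δ_1 - Δ_0) = 78
  1·M_1 + 4·M_2 + 1·M_3 = 6(Δ_2 - Δ_1) = -96
Clamped end conditions give two more equations: 2h_0·M_0 + h_0·M_1 = 6(Δ_0 - g'(0)) = -36 and h_2·M_2 + 2h_2·M_3 = 6(g'(3) - Δ_2) = 0.
Solving the tridiagonal system: M_0 = -186/5, M_1 = 192/5, M_2 = -192/5, M_3 = 96/5.
On [2, 3], g'(x) = b_2 + 2c_2·(x - 2) + 3d_2·(x - 2)² with b_2 = Δ_2 - h_2(2M_2 + M_3)/6 = 23/5, c_2 = M_2/2 = -96/5, d_2 = (M_3 - M_2)/(6h_2) = 48/5. So g'(2) = 23/5.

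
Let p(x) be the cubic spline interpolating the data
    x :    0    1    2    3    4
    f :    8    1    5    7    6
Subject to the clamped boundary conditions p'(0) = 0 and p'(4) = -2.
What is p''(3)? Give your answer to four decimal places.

-1.5714

Write M_i for p''(x_i). With h_i = 1, 1, 1, 1 and divided differences Δ_i = -7, 4, 2, -1, the continuity of p' gives the tridiagonal system
  1·M_0 + 4·M_1 + 1·M_2 = 6(Δ_1 - Δ_0) = 66
  1·M_1 + 4·M_2 + 1·M_3 = 6(Δ_2 - Δ_1) = -12
  1·M_2 + 4·M_3 + 1·M_4 = 6(Δ_3 - Δ_2) = -18
Clamped end conditions give two more equations: 2h_0·M_0 + h_0·M_1 = 6(Δ_0 - p'(0)) = -42 and h_3·M_3 + 2h_3·M_4 = 6(p'(4) - Δ_3) = -6.
Solving: M_0 = -487/14, M_1 = 193/7, M_2 = -19/2, M_3 = -11/7, M_4 = -31/14.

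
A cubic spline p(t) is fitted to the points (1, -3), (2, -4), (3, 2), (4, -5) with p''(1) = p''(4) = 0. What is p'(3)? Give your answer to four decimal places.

Put m_i = p'' at the i-th knot. Here h = (1, 1, 1) and Δ = (-1, 6, -7), so the interior equations h_(i-1)·m_(i-1) + 2(h_(i-1)+h_i)·m_i + h_i·m_(i+1) = 6(Δ_i − Δ_(i-1)) read
  1·m_0 + 4·m_1 + 1·m_2 = 6(Δ_1 - Δ_0) = 42
  1·m_1 + 4·m_2 + 1·m_3 = 6(Δ_2 - Δ_1) = -78
Natural end conditions: m_0 = m_3 = 0.
Solving the tridiagonal system: m_0 = 0, m_1 = 82/5, m_2 = -118/5, m_3 = 0.
On [3, 4], p'(t) = b_2 + 2c_2·(t - 3) + 3d_2·(t - 3)² with b_2 = Δ_2 - h_2(2m_2 + m_3)/6 = 13/15, c_2 = m_2/2 = -59/5, d_2 = (m_3 - m_2)/(6h_2) = 59/15. So p'(3) = 13/15.

0.8667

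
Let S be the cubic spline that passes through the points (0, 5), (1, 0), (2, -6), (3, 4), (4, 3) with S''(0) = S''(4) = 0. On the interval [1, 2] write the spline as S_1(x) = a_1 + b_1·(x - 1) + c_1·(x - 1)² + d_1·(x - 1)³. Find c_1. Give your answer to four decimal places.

With σ_i denoting the second derivative at x_i, h_i = 1, 1, 1, 1, and Δ_i = (y_(i+1) − y_i)/h_i = -5, -6, 10, -1:
  1·σ_0 + 4·σ_1 + 1·σ_2 = 6(Δ_1 - Δ_0) = -6
  1·σ_1 + 4·σ_2 + 1·σ_3 = 6(Δ_2 - Δ_1) = 96
  1·σ_2 + 4·σ_3 + 1·σ_4 = 6(Δ_3 - Δ_2) = -66
Natural end conditions: σ_0 = σ_4 = 0.
Hence σ_0 = 0, σ_1 = -135/14, σ_2 = 228/7, σ_3 = -345/14, σ_4 = 0.
On [1, 2], with S_1(x) = a_1 + b_1·(x - 1) + c_1·(x - 1)² + d_1·(x - 1)³: c_1 = σ_1/2 = -135/28, d_1 = (σ_2 - σ_1)/(6h_1) = 197/28, b_1 = Δ_1 - h_1(2σ_1 + σ_2)/6 = -115/14.

-4.8214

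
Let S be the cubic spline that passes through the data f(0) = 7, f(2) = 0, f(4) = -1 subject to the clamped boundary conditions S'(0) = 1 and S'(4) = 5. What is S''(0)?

-8

Write σ_i for S''(x_i). With h_i = 2, 2 and divided differences Δ_i = -7/2, -1/2, the continuity of S' gives the tridiagonal system
  2·σ_0 + 8·σ_1 + 2·σ_2 = 6(Δ_1 - Δ_0) = 18
Clamped end conditions give two more equations: 2h_0·σ_0 + h_0·σ_1 = 6(Δ_0 - S'(0)) = -27 and h_1·σ_1 + 2h_1·σ_2 = 6(S'(4) - Δ_1) = 33.
Solving: σ_0 = -8, σ_1 = 5/2, σ_2 = 7.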